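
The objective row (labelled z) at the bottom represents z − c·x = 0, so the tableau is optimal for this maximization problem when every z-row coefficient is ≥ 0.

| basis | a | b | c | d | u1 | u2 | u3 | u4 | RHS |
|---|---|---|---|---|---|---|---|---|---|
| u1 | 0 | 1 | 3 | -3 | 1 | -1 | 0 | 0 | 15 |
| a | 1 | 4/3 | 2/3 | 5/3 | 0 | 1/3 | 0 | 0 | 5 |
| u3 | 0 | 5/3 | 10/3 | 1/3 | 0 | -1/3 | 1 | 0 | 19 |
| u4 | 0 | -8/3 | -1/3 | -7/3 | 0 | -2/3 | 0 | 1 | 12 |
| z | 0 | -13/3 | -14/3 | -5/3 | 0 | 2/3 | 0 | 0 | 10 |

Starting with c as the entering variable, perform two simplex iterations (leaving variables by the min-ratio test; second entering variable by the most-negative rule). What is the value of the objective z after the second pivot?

Ratio test on column c — row 1: 15/3 = 5; row 2: 5/(2/3) = 15/2; row 3: 19/(10/3) = 57/10; row 4: entry -1/3 ≤ 0. Minimum is 5 at row 1 (u1 leaves); pivot element 3.
Pivot on row 1; the z-row RHS becomes 10 − (-14/3)·5 = 100/3.
Next entering variable (most negative z-row entry -19/3): d.
Ratio test on column d — row 1: entry -1 ≤ 0; row 2: (5/3)/(7/3) = 5/7; row 3: (7/3)/(11/3) = 7/11; row 4: entry -8/3 ≤ 0. Minimum is 7/11 at row 3 (u3 leaves); pivot element 11/3.
After the second pivot the z-row RHS is 100/3 − (-19/3)·(7/11) = 411/11.

411/11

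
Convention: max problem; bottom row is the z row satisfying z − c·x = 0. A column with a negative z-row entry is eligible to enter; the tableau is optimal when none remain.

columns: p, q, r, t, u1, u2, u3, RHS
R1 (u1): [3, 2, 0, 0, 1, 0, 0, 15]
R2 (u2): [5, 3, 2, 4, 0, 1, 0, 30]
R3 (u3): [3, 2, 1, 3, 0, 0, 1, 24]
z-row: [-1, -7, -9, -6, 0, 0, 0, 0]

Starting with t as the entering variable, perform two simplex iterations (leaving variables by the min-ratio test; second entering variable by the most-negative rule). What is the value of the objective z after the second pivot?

Ratio test on column t — row 1: entry 0 ≤ 0; row 2: 30/4 = 15/2; row 3: 24/3 = 8. Minimum is 15/2 at row 2 (u2 leaves); pivot element 4.
Pivot on row 2; the z-row RHS becomes 0 − (-6)·(15/2) = 45.
Next entering variable (most negative z-row entry -6): r.
Ratio test on column r — row 1: entry 0 ≤ 0; row 2: (15/2)/(1/2) = 15; row 3: entry -1/2 ≤ 0. Minimum is 15 at row 2 (t leaves); pivot element 1/2.
After the second pivot the z-row RHS is 45 − (-6)·15 = 135.

135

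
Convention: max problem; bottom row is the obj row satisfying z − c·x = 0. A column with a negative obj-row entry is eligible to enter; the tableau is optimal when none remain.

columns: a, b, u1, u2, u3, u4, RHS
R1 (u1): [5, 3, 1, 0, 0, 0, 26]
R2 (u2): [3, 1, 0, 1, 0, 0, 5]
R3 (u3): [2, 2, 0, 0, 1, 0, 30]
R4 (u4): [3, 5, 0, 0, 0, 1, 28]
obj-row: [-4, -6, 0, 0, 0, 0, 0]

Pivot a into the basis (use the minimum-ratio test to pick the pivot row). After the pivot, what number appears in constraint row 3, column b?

Ratio test on column a — row 1: 26/5 = 26/5; row 2: 5/3 = 5/3; row 3: 30/2 = 15; row 4: 28/3 = 28/3. Minimum is 5/3 at row 2 (u2 leaves); pivot element 3.
Divide row 2 by 3; eliminate column a from the other rows.
Row 3 update in column b: 2 − 2·(1/3) = 4/3.

4/3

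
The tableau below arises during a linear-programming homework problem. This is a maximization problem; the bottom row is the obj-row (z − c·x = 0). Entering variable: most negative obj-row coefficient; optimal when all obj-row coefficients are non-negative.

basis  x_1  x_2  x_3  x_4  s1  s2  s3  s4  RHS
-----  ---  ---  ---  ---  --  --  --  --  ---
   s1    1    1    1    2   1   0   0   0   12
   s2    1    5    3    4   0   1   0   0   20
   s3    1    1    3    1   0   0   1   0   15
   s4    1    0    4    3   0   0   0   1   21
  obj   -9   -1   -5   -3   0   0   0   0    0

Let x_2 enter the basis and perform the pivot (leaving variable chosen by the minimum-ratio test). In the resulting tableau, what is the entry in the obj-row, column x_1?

Ratio test on column x_2 — row 1: 12/1 = 12; row 2: 20/5 = 4; row 3: 15/1 = 15; row 4: entry 0 ≤ 0. Minimum is 4 at row 2 (s2 leaves); pivot element 5.
Divide row 2 by 5; eliminate column x_2 from the other rows.
obj-row update in column x_1: -9 − (-1)·(1/5) = -44/5.

-44/5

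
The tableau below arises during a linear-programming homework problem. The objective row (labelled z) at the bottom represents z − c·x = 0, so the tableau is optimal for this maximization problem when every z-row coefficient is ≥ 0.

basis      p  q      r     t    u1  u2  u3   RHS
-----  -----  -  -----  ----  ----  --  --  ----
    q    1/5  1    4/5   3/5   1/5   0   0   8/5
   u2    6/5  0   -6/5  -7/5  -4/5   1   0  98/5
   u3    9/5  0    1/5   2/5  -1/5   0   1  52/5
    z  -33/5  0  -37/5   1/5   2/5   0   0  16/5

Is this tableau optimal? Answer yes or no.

no

The z-row has a negative entry -37/5 in column r, so it is not optimal.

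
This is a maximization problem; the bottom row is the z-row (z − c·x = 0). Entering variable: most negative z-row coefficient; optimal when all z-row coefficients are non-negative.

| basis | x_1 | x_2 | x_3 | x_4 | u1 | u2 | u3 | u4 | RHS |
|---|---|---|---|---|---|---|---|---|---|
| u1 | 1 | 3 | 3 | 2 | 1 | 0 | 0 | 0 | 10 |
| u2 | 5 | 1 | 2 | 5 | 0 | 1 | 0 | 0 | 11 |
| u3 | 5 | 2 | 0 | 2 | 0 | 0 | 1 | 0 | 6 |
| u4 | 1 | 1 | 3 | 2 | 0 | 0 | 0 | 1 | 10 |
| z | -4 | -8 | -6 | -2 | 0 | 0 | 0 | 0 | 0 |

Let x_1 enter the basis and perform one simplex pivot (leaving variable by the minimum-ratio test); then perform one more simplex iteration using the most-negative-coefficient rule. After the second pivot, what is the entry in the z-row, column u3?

4

Ratio test on column x_1 — row 1: 10/1 = 10; row 2: 11/5 = 11/5; row 3: 6/5 = 6/5; row 4: 10/1 = 10. Minimum is 6/5 at row 3 (u3 leaves); pivot element 5.
Divide row 3 by 5; eliminate column x_1 from the other rows.
Second iteration: most negative z-row entry is -32/5 in column x_2, so x_2 enters.
Ratio test on column x_2 — row 1: (44/5)/(13/5) = 44/13; row 2: entry -1 ≤ 0; row 3: (6/5)/(2/5) = 3; row 4: (44/5)/(3/5) = 44/3. Minimum is 3 at row 3 (x_1 leaves); pivot element 2/5.
Divide row 3 by 2/5; eliminate column x_2 from the other rows.
After both pivots, the entry at the z-row, column u3 is 4.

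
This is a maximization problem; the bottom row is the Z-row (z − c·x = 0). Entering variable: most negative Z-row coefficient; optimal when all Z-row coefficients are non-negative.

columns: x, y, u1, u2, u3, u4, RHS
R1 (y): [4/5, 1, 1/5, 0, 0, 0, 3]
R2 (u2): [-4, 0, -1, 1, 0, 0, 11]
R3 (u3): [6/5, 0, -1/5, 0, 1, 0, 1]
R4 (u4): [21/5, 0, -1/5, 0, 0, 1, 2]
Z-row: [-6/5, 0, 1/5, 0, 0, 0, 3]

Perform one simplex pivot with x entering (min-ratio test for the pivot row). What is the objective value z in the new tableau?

25/7

Ratio test on column x — row 1: 3/(4/5) = 15/4; row 2: entry -4 ≤ 0; row 3: 1/(6/5) = 5/6; row 4: 2/(21/5) = 10/21. Minimum is 10/21 at row 4 (u4 leaves); pivot element 21/5.
Pivot on row 4; the Z-row RHS becomes 3 − (-6/5)·(10/21) = 25/7.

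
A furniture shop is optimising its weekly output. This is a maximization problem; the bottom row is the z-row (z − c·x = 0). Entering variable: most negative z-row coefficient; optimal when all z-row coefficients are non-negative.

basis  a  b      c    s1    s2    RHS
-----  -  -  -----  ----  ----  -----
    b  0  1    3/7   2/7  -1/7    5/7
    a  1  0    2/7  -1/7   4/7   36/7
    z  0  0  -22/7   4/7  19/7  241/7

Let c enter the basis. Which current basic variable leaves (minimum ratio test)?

Column c entries and ratios — b: (5/7)/(3/7) = 5/3; a: (36/7)/(2/7) = 18.
Smallest ratio is 5/3 in the row of b, so b leaves.

b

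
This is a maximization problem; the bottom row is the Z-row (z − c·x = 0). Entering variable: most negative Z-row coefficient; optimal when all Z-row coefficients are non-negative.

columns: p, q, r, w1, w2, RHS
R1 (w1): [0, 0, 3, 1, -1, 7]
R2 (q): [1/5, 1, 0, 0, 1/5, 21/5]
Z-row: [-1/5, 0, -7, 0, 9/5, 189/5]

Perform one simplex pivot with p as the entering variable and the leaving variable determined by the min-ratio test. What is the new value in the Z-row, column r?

-7

Ratio test on column p — row 1: entry 0 ≤ 0; row 2: (21/5)/(1/5) = 21. Minimum is 21 at row 2 (q leaves); pivot element 1/5.
Divide row 2 by 1/5; eliminate column p from the other rows.
Z-row update in column r: -7 − (-1/5)·0 = -7.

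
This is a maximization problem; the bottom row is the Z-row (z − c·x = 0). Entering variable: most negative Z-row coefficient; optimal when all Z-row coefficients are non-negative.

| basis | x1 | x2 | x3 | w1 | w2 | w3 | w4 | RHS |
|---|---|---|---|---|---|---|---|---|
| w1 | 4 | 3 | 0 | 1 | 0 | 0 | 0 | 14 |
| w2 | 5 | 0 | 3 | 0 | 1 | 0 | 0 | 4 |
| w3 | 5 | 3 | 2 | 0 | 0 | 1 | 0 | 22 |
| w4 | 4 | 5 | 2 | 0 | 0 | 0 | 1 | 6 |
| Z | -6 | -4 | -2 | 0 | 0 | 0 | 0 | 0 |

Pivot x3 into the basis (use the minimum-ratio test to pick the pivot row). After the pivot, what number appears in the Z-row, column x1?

Ratio test on column x3 — row 1: entry 0 ≤ 0; row 2: 4/3 = 4/3; row 3: 22/2 = 11; row 4: 6/2 = 3. Minimum is 4/3 at row 2 (w2 leaves); pivot element 3.
Divide row 2 by 3; eliminate column x3 from the other rows.
Z-row update in column x1: -6 − (-2)·(5/3) = -8/3.

-8/3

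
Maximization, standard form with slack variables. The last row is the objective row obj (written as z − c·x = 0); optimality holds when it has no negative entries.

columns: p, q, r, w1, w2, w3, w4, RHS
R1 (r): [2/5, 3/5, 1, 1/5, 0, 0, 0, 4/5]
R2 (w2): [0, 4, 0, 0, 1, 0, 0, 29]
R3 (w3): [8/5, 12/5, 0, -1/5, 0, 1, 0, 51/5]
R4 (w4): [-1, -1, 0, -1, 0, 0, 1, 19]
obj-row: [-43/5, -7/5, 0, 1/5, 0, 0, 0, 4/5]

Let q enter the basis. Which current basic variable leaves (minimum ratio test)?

r

Column q entries and ratios — r: (4/5)/(3/5) = 4/3; w2: 29/4 = 29/4; w3: (51/5)/(12/5) = 17/4; w4: -1 ≤ 0, skip.
Smallest ratio is 4/3 in the row of r, so r leaves.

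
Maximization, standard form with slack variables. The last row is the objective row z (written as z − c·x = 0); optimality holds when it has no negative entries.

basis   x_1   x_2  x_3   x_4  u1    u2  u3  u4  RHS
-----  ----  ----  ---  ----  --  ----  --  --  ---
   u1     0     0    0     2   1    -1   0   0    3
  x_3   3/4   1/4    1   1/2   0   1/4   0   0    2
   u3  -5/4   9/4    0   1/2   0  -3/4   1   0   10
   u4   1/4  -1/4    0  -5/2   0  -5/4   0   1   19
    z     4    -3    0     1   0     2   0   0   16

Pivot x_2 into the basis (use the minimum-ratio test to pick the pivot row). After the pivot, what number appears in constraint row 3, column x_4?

Ratio test on column x_2 — row 1: entry 0 ≤ 0; row 2: 2/(1/4) = 8; row 3: 10/(9/4) = 40/9; row 4: entry -1/4 ≤ 0. Minimum is 40/9 at row 3 (u3 leaves); pivot element 9/4.
Divide row 3 by 9/4; eliminate column x_2 from the other rows.
In the new row 3, the x_4 entry is the old entry divided by the pivot: (1/2)/(9/4) = 2/9.

2/9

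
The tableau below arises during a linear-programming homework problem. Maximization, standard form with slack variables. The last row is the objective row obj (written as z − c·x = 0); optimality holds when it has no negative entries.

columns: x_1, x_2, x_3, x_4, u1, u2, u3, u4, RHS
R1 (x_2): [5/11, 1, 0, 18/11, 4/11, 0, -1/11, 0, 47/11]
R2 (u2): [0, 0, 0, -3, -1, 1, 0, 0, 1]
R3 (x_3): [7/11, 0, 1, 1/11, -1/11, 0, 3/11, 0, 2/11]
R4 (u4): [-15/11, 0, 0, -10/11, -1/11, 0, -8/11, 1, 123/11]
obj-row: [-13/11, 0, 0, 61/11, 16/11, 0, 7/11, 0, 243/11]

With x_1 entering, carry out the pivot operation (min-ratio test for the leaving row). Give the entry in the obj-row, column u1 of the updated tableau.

Ratio test on column x_1 — row 1: (47/11)/(5/11) = 47/5; row 2: entry 0 ≤ 0; row 3: (2/11)/(7/11) = 2/7; row 4: entry -15/11 ≤ 0. Minimum is 2/7 at row 3 (x_3 leaves); pivot element 7/11.
Divide row 3 by 7/11; eliminate column x_1 from the other rows.
obj-row update in column u1: 16/11 − (-13/11)·(-1/7) = 9/7.

9/7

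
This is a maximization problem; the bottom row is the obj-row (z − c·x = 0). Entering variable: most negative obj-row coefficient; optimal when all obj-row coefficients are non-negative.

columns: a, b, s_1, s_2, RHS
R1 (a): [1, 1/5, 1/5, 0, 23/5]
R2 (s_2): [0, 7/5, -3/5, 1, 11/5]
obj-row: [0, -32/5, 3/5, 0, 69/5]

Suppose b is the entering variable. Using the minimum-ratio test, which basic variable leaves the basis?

s_2

Column b entries and ratios — a: (23/5)/(1/5) = 23; s_2: (11/5)/(7/5) = 11/7.
Smallest ratio is 11/7 in the row of s_2, so s_2 leaves.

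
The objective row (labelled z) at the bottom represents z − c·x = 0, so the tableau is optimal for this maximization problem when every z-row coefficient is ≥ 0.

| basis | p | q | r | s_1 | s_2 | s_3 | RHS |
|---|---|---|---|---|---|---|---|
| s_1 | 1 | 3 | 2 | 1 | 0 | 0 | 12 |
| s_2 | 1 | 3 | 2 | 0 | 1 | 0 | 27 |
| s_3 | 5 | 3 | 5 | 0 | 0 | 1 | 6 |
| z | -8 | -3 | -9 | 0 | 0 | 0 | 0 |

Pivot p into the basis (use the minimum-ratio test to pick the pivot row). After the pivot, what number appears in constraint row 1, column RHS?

54/5

Ratio test on column p — row 1: 12/1 = 12; row 2: 27/1 = 27; row 3: 6/5 = 6/5. Minimum is 6/5 at row 3 (s_3 leaves); pivot element 5.
Divide row 3 by 5; eliminate column p from the other rows.
Row 1 update in column RHS: 12 − 1·(6/5) = 54/5.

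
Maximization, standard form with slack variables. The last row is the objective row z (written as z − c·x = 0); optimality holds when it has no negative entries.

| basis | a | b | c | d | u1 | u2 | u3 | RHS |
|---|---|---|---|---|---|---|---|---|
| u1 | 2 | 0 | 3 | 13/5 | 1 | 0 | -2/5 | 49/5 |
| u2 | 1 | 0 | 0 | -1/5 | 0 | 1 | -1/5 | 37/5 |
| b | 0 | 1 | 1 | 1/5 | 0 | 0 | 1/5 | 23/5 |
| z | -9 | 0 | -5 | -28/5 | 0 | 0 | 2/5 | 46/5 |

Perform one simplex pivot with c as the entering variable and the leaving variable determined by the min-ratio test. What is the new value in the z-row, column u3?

Ratio test on column c — row 1: (49/5)/3 = 49/15; row 2: entry 0 ≤ 0; row 3: (23/5)/1 = 23/5. Minimum is 49/15 at row 1 (u1 leaves); pivot element 3.
Divide row 1 by 3; eliminate column c from the other rows.
z-row update in column u3: 2/5 − (-5)·(-2/15) = -4/15.

-4/15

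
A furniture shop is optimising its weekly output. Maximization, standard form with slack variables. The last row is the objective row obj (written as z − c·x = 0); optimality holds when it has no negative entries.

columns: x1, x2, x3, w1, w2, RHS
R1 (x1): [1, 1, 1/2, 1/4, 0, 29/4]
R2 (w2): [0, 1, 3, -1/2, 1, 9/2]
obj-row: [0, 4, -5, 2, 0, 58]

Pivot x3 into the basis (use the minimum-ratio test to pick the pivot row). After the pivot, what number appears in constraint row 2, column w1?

Ratio test on column x3 — row 1: (29/4)/(1/2) = 29/2; row 2: (9/2)/3 = 3/2. Minimum is 3/2 at row 2 (w2 leaves); pivot element 3.
Divide row 2 by 3; eliminate column x3 from the other rows.
In the new row 2, the w1 entry is the old entry divided by the pivot: (-1/2)/3 = -1/6.

-1/6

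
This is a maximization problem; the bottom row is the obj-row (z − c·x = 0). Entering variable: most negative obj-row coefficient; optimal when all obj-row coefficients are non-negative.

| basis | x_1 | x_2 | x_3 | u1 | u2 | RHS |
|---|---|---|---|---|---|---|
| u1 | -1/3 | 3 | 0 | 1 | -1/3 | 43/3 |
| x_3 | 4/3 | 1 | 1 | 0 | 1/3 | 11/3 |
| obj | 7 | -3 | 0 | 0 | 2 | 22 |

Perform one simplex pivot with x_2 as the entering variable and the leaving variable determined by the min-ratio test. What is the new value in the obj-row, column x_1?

11

Ratio test on column x_2 — row 1: (43/3)/3 = 43/9; row 2: (11/3)/1 = 11/3. Minimum is 11/3 at row 2 (x_3 leaves); pivot element 1.
Divide row 2 by 1; eliminate column x_2 from the other rows.
obj-row update in column x_1: 7 − (-3)·(4/3) = 11.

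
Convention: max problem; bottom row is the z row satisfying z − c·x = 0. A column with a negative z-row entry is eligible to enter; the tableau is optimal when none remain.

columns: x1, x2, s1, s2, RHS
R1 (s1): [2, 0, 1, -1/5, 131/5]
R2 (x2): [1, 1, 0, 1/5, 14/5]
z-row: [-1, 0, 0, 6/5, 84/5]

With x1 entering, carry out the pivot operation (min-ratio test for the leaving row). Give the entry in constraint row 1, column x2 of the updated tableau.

-2

Ratio test on column x1 — row 1: (131/5)/2 = 131/10; row 2: (14/5)/1 = 14/5. Minimum is 14/5 at row 2 (x2 leaves); pivot element 1.
Divide row 2 by 1; eliminate column x1 from the other rows.
Row 1 update in column x2: 0 − 2·1 = -2.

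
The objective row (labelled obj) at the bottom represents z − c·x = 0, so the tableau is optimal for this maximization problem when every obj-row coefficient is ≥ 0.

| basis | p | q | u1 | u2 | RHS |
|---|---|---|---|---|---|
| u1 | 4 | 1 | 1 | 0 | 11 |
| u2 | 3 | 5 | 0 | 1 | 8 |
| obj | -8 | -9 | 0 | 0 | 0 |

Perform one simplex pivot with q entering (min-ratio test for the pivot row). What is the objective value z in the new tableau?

72/5

Ratio test on column q — row 1: 11/1 = 11; row 2: 8/5 = 8/5. Minimum is 8/5 at row 2 (u2 leaves); pivot element 5.
Pivot on row 2; the obj-row RHS becomes 0 − (-9)·(8/5) = 72/5.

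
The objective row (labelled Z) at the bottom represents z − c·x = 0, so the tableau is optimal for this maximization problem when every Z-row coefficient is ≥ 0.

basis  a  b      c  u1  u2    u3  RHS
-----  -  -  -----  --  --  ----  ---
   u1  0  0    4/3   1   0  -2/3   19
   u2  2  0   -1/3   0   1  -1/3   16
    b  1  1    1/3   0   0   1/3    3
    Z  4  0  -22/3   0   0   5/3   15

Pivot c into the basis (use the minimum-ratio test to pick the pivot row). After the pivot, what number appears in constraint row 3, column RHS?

Ratio test on column c — row 1: 19/(4/3) = 57/4; row 2: entry -1/3 ≤ 0; row 3: 3/(1/3) = 9. Minimum is 9 at row 3 (b leaves); pivot element 1/3.
Divide row 3 by 1/3; eliminate column c from the other rows.
In the new row 3, the RHS entry is the old entry divided by the pivot: 3/(1/3) = 9.

9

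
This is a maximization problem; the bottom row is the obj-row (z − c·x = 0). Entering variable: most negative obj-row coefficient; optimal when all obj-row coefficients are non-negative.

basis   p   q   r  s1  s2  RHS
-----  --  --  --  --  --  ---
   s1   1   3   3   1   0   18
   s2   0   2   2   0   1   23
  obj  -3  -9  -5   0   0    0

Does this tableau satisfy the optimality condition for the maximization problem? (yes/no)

The obj-row has a negative entry -9 in column q, so it is not optimal.

no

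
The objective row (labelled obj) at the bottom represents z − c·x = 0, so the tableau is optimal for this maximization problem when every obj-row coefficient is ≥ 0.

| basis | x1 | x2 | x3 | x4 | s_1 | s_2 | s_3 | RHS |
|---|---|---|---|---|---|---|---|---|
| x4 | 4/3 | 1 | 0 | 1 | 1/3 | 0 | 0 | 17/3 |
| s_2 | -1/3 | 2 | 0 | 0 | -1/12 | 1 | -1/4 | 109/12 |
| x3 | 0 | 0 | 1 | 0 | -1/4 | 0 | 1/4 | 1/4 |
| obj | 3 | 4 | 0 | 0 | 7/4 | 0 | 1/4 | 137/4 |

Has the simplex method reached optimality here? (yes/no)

yes

Every obj-row coefficient is ≥ 0, so the tableau is optimal.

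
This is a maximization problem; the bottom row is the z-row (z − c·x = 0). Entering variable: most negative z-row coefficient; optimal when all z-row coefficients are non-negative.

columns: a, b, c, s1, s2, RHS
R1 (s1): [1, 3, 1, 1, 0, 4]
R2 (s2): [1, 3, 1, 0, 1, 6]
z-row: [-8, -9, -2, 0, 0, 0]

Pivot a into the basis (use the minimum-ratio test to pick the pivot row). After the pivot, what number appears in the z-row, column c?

6

Ratio test on column a — row 1: 4/1 = 4; row 2: 6/1 = 6. Minimum is 4 at row 1 (s1 leaves); pivot element 1.
Divide row 1 by 1; eliminate column a from the other rows.
z-row update in column c: -2 − (-8)·1 = 6.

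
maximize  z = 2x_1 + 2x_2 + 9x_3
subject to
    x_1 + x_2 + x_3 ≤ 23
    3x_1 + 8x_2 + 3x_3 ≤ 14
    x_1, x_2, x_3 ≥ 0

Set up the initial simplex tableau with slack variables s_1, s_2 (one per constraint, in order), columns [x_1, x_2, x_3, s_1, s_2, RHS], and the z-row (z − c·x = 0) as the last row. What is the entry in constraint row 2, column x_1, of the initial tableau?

Constraint 2 has coefficient 3 on x_1.

3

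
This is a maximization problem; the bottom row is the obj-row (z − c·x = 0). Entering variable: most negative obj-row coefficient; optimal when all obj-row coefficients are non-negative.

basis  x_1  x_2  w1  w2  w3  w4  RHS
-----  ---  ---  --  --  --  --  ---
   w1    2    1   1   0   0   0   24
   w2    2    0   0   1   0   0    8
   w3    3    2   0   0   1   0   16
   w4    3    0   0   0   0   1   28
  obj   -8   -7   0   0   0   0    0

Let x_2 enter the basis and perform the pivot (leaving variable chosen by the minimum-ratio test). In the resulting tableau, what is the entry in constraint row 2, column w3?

Ratio test on column x_2 — row 1: 24/1 = 24; row 2: entry 0 ≤ 0; row 3: 16/2 = 8; row 4: entry 0 ≤ 0. Minimum is 8 at row 3 (w3 leaves); pivot element 2.
Divide row 3 by 2; eliminate column x_2 from the other rows.
Row 2 update in column w3: 0 − 0·(1/2) = 0.

0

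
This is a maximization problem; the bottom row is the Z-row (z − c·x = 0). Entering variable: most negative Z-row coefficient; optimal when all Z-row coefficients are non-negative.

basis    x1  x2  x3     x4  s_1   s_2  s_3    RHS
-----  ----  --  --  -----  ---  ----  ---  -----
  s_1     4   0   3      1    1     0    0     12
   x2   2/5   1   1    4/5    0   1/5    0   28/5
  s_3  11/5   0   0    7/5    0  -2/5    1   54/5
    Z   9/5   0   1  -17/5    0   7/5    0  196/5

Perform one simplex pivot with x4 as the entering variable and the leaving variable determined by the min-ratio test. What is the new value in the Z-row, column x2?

17/4

Ratio test on column x4 — row 1: 12/1 = 12; row 2: (28/5)/(4/5) = 7; row 3: (54/5)/(7/5) = 54/7. Minimum is 7 at row 2 (x2 leaves); pivot element 4/5.
Divide row 2 by 4/5; eliminate column x4 from the other rows.
Z-row update in column x2: 0 − (-17/5)·(5/4) = 17/4.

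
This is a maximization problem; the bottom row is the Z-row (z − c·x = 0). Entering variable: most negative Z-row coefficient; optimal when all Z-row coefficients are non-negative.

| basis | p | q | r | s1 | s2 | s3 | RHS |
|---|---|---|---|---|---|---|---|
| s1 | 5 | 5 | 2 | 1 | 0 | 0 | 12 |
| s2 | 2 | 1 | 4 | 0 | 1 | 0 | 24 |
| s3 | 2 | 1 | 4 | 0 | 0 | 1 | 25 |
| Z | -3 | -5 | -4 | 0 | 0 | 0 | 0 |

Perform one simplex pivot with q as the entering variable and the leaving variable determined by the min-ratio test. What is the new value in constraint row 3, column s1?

-1/5

Ratio test on column q — row 1: 12/5 = 12/5; row 2: 24/1 = 24; row 3: 25/1 = 25. Minimum is 12/5 at row 1 (s1 leaves); pivot element 5.
Divide row 1 by 5; eliminate column q from the other rows.
Row 3 update in column s1: 0 − 1·(1/5) = -1/5.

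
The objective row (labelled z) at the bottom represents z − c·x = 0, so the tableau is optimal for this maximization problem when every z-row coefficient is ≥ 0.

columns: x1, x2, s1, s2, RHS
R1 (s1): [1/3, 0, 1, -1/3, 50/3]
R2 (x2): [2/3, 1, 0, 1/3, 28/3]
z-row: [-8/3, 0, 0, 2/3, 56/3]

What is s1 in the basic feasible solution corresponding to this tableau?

50/3

s1 is basic (row 1); its value is the RHS of that row, 50/3.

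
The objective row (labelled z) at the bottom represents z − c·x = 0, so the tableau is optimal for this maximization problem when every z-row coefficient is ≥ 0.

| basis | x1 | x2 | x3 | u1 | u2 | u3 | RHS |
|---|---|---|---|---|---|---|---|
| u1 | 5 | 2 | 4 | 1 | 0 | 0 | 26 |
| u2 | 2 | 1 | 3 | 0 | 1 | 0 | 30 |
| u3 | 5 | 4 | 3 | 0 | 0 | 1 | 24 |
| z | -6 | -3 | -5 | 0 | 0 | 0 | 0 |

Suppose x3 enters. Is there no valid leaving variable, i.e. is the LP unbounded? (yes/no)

Column x3 has positive entries in row(s) 1, 2, 3, so the ratio test bounds it — not unbounded.

no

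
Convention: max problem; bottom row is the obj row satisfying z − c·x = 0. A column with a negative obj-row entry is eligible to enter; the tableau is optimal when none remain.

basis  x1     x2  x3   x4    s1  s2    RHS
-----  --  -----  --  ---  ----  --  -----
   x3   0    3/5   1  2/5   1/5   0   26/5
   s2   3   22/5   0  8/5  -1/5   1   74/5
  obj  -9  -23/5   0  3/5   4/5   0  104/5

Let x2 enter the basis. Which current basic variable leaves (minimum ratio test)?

Column x2 entries and ratios — x3: (26/5)/(3/5) = 26/3; s2: (74/5)/(22/5) = 37/11.
Smallest ratio is 37/11 in the row of s2, so s2 leaves.

s2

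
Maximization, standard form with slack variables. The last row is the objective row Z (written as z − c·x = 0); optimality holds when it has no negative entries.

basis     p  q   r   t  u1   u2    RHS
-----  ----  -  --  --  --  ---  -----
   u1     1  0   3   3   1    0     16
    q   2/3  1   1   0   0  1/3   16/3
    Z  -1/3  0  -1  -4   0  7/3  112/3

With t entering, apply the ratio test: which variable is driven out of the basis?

u1

Column t entries and ratios — u1: 16/3 = 16/3; q: 0 ≤ 0, skip.
Smallest ratio is 16/3 in the row of u1, so u1 leaves.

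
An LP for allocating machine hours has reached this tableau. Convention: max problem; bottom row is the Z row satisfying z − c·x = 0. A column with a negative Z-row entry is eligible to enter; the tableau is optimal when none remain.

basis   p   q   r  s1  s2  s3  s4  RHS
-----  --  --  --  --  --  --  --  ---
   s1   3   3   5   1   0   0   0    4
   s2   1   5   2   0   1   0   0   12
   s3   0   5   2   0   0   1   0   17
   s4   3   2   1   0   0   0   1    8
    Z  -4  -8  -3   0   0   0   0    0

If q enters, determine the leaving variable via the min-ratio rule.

s1

Column q entries and ratios — s1: 4/3 = 4/3; s2: 12/5 = 12/5; s3: 17/5 = 17/5; s4: 8/2 = 4.
Smallest ratio is 4/3 in the row of s1, so s1 leaves.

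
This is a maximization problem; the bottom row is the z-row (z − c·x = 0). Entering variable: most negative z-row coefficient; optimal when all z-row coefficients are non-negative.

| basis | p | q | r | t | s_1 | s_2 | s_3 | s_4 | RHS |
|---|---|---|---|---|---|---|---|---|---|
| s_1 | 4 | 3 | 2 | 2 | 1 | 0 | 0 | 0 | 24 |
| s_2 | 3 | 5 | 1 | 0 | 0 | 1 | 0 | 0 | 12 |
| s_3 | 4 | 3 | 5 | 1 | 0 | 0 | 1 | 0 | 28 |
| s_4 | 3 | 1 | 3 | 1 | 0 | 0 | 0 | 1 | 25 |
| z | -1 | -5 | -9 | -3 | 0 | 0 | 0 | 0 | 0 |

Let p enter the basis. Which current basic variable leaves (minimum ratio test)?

Column p entries and ratios — s_1: 24/4 = 6; s_2: 12/3 = 4; s_3: 28/4 = 7; s_4: 25/3 = 25/3.
Smallest ratio is 4 in the row of s_2, so s_2 leaves.

s_2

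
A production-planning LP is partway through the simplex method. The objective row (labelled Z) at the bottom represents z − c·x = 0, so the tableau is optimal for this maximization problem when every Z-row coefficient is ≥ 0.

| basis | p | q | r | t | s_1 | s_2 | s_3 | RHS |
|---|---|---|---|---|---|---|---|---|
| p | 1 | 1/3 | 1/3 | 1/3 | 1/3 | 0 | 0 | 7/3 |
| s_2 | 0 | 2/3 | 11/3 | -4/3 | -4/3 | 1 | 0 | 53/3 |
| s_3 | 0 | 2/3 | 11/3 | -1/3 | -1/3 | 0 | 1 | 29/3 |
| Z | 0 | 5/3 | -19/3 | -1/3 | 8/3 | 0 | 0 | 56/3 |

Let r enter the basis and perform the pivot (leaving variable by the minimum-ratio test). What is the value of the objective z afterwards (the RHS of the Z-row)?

Ratio test on column r — row 1: (7/3)/(1/3) = 7; row 2: (53/3)/(11/3) = 53/11; row 3: (29/3)/(11/3) = 29/11. Minimum is 29/11 at row 3 (s_3 leaves); pivot element 11/3.
Pivot on row 3; the Z-row RHS becomes 56/3 − (-19/3)·(29/11) = 389/11.

389/11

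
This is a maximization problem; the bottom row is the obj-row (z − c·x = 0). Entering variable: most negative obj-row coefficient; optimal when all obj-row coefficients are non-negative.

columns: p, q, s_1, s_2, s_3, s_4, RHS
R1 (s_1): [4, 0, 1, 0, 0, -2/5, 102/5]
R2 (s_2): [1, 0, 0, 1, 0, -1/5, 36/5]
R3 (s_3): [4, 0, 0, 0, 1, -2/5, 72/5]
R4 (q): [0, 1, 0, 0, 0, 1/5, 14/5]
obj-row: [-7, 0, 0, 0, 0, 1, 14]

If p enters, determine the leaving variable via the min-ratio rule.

Column p entries and ratios — s_1: (102/5)/4 = 51/10; s_2: (36/5)/1 = 36/5; s_3: (72/5)/4 = 18/5; q: 0 ≤ 0, skip.
Smallest ratio is 18/5 in the row of s_3, so s_3 leaves.

s_3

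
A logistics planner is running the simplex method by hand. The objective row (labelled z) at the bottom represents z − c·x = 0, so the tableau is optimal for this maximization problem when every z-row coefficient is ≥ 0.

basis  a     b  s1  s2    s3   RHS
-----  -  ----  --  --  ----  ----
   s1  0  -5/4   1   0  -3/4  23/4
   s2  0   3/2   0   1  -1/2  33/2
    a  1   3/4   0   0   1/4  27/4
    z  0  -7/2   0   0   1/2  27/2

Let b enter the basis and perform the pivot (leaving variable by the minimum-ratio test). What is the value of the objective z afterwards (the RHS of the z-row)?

Ratio test on column b — row 1: entry -5/4 ≤ 0; row 2: (33/2)/(3/2) = 11; row 3: (27/4)/(3/4) = 9. Minimum is 9 at row 3 (a leaves); pivot element 3/4.
Pivot on row 3; the z-row RHS becomes 27/2 − (-7/2)·9 = 45.

45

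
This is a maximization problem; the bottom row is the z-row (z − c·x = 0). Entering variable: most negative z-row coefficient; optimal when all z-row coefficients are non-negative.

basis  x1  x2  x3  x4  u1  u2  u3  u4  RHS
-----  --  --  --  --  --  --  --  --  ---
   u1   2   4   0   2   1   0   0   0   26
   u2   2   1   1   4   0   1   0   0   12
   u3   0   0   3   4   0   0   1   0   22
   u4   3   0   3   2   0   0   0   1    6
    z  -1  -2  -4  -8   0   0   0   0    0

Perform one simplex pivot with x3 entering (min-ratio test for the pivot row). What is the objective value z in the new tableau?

Ratio test on column x3 — row 1: entry 0 ≤ 0; row 2: 12/1 = 12; row 3: 22/3 = 22/3; row 4: 6/3 = 2. Minimum is 2 at row 4 (u4 leaves); pivot element 3.
Pivot on row 4; the z-row RHS becomes 0 − (-4)·2 = 8.

8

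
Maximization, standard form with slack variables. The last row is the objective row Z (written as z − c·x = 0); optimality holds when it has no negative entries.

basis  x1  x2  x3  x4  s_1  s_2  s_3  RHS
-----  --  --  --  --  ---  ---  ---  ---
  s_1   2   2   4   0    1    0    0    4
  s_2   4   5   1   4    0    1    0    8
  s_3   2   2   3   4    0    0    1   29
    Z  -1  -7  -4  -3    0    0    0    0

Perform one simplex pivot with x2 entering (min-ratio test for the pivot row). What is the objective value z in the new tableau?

Ratio test on column x2 — row 1: 4/2 = 2; row 2: 8/5 = 8/5; row 3: 29/2 = 29/2. Minimum is 8/5 at row 2 (s_2 leaves); pivot element 5.
Pivot on row 2; the Z-row RHS becomes 0 − (-7)·(8/5) = 56/5.

56/5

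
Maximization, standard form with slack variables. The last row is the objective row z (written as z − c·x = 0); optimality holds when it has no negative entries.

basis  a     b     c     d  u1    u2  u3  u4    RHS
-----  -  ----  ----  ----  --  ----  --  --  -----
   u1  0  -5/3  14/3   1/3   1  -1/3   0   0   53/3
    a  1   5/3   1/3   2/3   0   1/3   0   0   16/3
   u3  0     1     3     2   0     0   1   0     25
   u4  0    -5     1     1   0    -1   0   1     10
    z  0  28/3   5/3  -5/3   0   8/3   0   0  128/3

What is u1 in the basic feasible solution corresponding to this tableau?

u1 is basic (row 1); its value is the RHS of that row, 53/3.

53/3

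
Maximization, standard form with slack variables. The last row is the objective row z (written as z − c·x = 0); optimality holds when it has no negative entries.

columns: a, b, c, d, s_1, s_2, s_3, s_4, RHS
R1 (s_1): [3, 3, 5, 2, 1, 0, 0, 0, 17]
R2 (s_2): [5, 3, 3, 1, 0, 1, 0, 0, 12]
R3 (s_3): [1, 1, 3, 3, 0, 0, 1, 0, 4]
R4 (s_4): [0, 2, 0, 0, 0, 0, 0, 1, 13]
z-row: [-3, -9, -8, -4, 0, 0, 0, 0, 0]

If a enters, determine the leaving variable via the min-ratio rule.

Column a entries and ratios — s_1: 17/3 = 17/3; s_2: 12/5 = 12/5; s_3: 4/1 = 4; s_4: 0 ≤ 0, skip.
Smallest ratio is 12/5 in the row of s_2, so s_2 leaves.

s_2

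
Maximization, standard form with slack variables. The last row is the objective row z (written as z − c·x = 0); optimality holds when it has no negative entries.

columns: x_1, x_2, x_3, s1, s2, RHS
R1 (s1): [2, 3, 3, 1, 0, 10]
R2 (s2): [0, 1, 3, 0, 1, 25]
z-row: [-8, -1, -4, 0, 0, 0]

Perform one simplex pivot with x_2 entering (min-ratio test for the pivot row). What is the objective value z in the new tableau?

10/3

Ratio test on column x_2 — row 1: 10/3 = 10/3; row 2: 25/1 = 25. Minimum is 10/3 at row 1 (s1 leaves); pivot element 3.
Pivot on row 1; the z-row RHS becomes 0 − (-1)·(10/3) = 10/3.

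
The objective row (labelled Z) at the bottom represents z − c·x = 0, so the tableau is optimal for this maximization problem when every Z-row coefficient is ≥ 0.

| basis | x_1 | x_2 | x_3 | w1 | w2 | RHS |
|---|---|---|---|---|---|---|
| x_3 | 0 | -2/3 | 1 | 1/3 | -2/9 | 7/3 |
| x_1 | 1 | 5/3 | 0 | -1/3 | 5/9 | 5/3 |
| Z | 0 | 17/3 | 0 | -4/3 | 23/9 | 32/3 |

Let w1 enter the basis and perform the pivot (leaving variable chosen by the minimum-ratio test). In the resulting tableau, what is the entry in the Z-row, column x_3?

Ratio test on column w1 — row 1: (7/3)/(1/3) = 7; row 2: entry -1/3 ≤ 0. Minimum is 7 at row 1 (x_3 leaves); pivot element 1/3.
Divide row 1 by 1/3; eliminate column w1 from the other rows.
Z-row update in column x_3: 0 − (-4/3)·3 = 4.

4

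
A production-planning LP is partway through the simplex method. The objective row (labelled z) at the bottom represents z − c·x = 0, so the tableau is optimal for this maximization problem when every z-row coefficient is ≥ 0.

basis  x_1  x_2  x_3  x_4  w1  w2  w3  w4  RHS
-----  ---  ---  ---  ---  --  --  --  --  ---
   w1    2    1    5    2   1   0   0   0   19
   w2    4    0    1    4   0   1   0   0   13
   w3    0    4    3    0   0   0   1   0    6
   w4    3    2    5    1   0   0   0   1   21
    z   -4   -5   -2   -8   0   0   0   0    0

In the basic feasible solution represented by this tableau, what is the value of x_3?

0

x_3 is not in the basis, so in the current basic feasible solution x_3 = 0.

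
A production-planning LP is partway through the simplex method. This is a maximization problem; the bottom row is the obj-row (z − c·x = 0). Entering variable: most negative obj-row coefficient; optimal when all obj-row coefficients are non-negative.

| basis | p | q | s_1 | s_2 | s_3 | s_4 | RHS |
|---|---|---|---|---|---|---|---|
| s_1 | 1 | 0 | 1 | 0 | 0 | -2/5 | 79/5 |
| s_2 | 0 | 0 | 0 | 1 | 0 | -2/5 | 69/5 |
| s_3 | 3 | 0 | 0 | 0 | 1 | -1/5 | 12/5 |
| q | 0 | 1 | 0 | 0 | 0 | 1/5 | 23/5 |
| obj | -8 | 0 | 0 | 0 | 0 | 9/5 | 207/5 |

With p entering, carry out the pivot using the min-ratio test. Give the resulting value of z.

Ratio test on column p — row 1: (79/5)/1 = 79/5; row 2: entry 0 ≤ 0; row 3: (12/5)/3 = 4/5; row 4: entry 0 ≤ 0. Minimum is 4/5 at row 3 (s_3 leaves); pivot element 3.
Pivot on row 3; the obj-row RHS becomes 207/5 − (-8)·(4/5) = 239/5.

239/5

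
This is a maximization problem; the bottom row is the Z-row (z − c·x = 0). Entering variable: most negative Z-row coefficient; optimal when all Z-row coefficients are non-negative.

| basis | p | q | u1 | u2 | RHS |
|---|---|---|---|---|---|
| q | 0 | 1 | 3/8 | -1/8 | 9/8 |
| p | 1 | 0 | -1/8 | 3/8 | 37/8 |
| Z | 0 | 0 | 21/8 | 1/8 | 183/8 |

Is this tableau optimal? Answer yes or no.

yes

Every Z-row coefficient is ≥ 0, so the tableau is optimal.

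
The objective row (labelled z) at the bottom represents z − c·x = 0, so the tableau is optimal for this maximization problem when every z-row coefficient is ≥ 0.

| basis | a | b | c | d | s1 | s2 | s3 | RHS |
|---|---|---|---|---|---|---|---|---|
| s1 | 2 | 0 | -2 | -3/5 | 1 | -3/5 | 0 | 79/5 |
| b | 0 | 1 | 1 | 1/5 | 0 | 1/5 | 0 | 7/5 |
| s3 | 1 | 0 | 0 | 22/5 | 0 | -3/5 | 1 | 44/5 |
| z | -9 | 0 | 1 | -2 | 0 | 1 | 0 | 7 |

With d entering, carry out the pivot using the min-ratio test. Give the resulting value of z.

Ratio test on column d — row 1: entry -3/5 ≤ 0; row 2: (7/5)/(1/5) = 7; row 3: (44/5)/(22/5) = 2. Minimum is 2 at row 3 (s3 leaves); pivot element 22/5.
Pivot on row 3; the z-row RHS becomes 7 − (-2)·2 = 11.

11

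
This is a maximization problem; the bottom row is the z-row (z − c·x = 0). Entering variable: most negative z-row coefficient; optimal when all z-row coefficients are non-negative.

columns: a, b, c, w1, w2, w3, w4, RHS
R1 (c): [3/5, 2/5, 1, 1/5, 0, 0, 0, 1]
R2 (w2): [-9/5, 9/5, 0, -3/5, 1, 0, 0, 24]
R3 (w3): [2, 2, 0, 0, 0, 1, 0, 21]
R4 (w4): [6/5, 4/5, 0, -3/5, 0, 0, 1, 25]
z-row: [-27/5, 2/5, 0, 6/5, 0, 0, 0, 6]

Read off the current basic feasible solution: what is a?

a is not in the basis, so in the current basic feasible solution a = 0.

0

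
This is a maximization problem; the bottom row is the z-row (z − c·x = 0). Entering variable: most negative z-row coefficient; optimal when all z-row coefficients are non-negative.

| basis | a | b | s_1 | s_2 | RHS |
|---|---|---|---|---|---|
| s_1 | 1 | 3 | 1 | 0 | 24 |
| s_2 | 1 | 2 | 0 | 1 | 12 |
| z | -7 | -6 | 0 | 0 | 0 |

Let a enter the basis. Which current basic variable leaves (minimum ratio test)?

s_2

Column a entries and ratios — s_1: 24/1 = 24; s_2: 12/1 = 12.
Smallest ratio is 12 in the row of s_2, so s_2 leaves.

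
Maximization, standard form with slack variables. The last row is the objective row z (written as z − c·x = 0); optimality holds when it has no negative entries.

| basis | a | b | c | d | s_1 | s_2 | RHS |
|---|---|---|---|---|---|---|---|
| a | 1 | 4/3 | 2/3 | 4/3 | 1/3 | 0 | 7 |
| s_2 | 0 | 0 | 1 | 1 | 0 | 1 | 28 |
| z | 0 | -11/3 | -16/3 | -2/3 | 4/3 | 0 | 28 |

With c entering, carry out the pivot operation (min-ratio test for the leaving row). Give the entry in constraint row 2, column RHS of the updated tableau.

Ratio test on column c — row 1: 7/(2/3) = 21/2; row 2: 28/1 = 28. Minimum is 21/2 at row 1 (a leaves); pivot element 2/3.
Divide row 1 by 2/3; eliminate column c from the other rows.
Row 2 update in column RHS: 28 − 1·(21/2) = 35/2.

35/2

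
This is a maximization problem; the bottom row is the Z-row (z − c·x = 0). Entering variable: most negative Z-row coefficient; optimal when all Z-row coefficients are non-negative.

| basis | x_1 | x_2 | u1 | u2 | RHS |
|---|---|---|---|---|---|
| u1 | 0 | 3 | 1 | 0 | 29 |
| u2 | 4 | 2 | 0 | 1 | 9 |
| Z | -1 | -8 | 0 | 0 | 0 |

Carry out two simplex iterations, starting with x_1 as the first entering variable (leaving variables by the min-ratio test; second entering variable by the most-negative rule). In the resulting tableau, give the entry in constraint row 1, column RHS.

31/2

Ratio test on column x_1 — row 1: entry 0 ≤ 0; row 2: 9/4 = 9/4. Minimum is 9/4 at row 2 (u2 leaves); pivot element 4.
Divide row 2 by 4; eliminate column x_1 from the other rows.
Second iteration: most negative Z-row entry is -15/2 in column x_2, so x_2 enters.
Ratio test on column x_2 — row 1: 29/3 = 29/3; row 2: (9/4)/(1/2) = 9/2. Minimum is 9/2 at row 2 (x_1 leaves); pivot element 1/2.
Divide row 2 by 1/2; eliminate column x_2 from the other rows.
After both pivots, the entry at constraint row 1, column RHS is 31/2.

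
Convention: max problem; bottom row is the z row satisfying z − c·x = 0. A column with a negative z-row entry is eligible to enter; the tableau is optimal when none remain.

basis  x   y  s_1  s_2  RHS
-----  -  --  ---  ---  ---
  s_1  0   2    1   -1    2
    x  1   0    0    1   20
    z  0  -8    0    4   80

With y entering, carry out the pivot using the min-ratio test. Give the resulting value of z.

Ratio test on column y — row 1: 2/2 = 1; row 2: entry 0 ≤ 0. Minimum is 1 at row 1 (s_1 leaves); pivot element 2.
Pivot on row 1; the z-row RHS becomes 80 − (-8)·1 = 88.

88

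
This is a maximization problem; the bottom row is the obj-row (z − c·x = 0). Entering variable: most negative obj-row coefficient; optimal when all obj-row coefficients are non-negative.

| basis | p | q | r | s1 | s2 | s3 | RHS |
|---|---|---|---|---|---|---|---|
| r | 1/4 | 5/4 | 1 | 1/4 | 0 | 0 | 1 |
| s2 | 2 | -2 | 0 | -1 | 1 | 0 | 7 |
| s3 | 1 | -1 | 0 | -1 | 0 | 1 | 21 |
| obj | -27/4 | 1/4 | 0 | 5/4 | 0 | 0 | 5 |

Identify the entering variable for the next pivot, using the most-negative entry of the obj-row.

p

Negative obj-row entries: p: -27/4.
The most negative is -27/4 in column p, so p enters.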